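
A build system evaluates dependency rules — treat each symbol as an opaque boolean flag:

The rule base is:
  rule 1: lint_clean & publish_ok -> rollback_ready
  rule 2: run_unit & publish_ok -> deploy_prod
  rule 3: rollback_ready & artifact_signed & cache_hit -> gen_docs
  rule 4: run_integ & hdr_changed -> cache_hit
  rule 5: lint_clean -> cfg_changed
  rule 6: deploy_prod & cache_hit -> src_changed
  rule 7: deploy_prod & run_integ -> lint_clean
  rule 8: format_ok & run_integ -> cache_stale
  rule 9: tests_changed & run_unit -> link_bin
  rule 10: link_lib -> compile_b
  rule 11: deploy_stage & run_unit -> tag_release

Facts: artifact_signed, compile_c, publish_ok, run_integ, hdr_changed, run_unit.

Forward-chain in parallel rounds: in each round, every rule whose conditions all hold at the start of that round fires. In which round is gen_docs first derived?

Round 1 fires rule 2, rule 4, giving deploy_prod, cache_hit.
Round 2 fires rule 6, rule 7, giving src_changed, lint_clean.
Round 3 fires rule 1, rule 5, giving rollback_ready, cfg_changed.
Round 4 fires rule 3, giving gen_docs.
gen_docs first appears in round 4.

4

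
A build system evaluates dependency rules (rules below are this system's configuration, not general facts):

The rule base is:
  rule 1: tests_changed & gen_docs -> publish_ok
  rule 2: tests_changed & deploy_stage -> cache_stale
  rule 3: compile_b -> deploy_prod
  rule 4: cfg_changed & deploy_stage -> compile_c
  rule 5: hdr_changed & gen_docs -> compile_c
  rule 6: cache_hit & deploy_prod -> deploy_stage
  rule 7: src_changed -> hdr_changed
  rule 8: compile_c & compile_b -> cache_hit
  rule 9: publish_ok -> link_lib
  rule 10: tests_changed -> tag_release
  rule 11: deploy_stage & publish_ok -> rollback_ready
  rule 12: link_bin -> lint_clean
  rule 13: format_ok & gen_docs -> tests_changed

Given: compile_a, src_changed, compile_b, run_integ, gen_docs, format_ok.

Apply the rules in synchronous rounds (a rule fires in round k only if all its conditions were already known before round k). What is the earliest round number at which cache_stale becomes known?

5

Round 1: rule 3 [compile_b -> deploy_prod]; rule 7 [src_changed -> hdr_changed]; rule 13 [format_ok & gen_docs -> tests_changed]. New: deploy_prod, hdr_changed, tests_changed.
Round 2: rule 1 [tests_changed & gen_docs -> publish_ok]; rule 5 [hdr_changed & gen_docs -> compile_c]; rule 10 [tests_changed -> tag_release]. New: publish_ok, compile_c, tag_release.
Round 3: rule 8 [compile_c & compile_b -> cache_hit]; rule 9 [publish_ok -> link_lib]. New: cache_hit, link_lib.
Round 4: rule 6 [cache_hit & deploy_prod -> deploy_stage]. New: deploy_stage.
Round 5: rule 2 [tests_changed & deploy_stage -> cache_stale]; rule 11 [deploy_stage & publish_ok -> rollback_ready]. New: cache_stale, rollback_ready.
cache_stale first appears in round 5.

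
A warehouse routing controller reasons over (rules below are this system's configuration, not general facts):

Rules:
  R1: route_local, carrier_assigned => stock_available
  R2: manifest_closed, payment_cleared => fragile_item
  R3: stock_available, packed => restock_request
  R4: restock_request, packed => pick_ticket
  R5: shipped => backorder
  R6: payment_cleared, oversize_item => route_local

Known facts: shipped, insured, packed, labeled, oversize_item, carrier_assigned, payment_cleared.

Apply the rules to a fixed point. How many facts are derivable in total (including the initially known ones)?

[1] R5 [shipped => backorder]; R6 [payment_cleared, oversize_item => route_local]. ⇒ new: backorder, route_local.
[2] R1 [route_local, carrier_assigned => stock_available]. ⇒ new: stock_available.
[3] R3 [stock_available, packed => restock_request]. ⇒ new: restock_request.
[4] R4 [restock_request, packed => pick_ticket]. ⇒ new: pick_ticket.
Closure: {backorder, carrier_assigned, insured, labeled, oversize_item, packed, payment_cleared, pick_ticket, restock_request, route_local, shipped, stock_available} — 12 facts.

12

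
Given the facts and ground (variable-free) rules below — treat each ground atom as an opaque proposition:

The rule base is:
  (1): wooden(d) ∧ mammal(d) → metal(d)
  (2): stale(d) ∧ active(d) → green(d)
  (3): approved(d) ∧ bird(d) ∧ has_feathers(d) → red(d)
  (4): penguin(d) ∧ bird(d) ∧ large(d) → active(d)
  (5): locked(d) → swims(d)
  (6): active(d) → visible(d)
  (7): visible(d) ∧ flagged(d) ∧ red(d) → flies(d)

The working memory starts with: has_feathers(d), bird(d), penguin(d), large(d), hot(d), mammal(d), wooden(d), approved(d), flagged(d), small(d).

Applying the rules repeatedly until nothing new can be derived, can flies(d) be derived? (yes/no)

yes

[1] (1) [wooden(d) ∧ mammal(d) → metal(d)]; (3) [approved(d) ∧ bird(d) ∧ has_feathers(d) → red(d)]; (4) [penguin(d) ∧ bird(d) ∧ large(d) → active(d)]. ⇒ new: metal(d), red(d), active(d).
[2] (6) [active(d) → visible(d)]. ⇒ new: visible(d).
[3] (7) [visible(d) ∧ flagged(d) ∧ red(d) → flies(d)]. ⇒ new: flies(d).
flies(d) appears in round 3, so it is derivable.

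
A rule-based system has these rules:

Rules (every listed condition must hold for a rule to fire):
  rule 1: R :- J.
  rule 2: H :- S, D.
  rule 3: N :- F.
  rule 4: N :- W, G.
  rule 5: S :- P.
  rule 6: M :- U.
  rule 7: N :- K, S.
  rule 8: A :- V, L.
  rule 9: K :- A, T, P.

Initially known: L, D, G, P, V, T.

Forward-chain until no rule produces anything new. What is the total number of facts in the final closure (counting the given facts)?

[1] rule 5 [S :- P.]; rule 8 [A :- V, L.]. ⇒ new: S, A.
[2] rule 2 [H :- S, D.]; rule 9 [K :- A, T, P.]. ⇒ new: H, K.
[3] rule 7 [N :- K, S.]. ⇒ new: N.
Closure: {A, D, G, H, K, L, N, P, S, T, V} — 11 facts.

11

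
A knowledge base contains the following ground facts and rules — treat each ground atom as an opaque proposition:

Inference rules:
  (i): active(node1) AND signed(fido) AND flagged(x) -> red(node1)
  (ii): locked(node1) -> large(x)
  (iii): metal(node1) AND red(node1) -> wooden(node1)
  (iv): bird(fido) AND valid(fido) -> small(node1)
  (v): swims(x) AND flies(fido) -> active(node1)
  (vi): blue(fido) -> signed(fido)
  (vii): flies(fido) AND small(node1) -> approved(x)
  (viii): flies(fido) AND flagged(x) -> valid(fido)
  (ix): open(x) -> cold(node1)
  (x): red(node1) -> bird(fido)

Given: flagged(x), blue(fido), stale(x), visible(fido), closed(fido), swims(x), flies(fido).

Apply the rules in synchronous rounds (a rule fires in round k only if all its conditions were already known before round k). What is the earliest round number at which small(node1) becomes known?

Round 1 fires (v), (vi), (viii), giving active(node1), signed(fido), valid(fido).
Round 2 fires (i), giving red(node1).
Round 3 fires (x), giving bird(fido).
Round 4 fires (iv), giving small(node1).
small(node1) first appears in round 4.

4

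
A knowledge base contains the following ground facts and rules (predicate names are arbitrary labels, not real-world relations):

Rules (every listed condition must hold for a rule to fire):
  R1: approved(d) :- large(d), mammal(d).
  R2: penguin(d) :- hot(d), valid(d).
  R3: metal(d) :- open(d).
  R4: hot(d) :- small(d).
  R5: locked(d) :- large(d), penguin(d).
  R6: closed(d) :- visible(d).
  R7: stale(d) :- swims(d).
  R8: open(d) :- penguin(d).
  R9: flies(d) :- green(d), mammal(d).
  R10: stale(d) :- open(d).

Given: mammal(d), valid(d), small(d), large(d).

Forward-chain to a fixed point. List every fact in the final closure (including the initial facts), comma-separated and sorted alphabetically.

approved(d), hot(d), large(d), locked(d), mammal(d), metal(d), open(d), penguin(d), small(d), stale(d), valid(d)

Round 1: R1 [approved(d) :- large(d), mammal(d).]; R4 [hot(d) :- small(d).]. Adds approved(d), hot(d).
Round 2: R2 [penguin(d) :- hot(d), valid(d).]. Adds penguin(d).
Round 3: R5 [locked(d) :- large(d), penguin(d).]; R8 [open(d) :- penguin(d).]. Adds locked(d), open(d).
Round 4: R3 [metal(d) :- open(d).]; R10 [stale(d) :- open(d).]. Adds metal(d), stale(d).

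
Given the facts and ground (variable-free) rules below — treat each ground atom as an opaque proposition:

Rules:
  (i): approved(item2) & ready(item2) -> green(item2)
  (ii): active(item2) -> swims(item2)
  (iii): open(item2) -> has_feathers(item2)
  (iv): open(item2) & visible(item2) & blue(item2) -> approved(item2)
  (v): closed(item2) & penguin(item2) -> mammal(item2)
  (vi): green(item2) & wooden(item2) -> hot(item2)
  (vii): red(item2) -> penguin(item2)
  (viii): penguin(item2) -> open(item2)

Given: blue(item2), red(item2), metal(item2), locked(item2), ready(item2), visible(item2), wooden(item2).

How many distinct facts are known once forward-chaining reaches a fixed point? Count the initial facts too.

13

Round 1: (vii) [red(item2) -> penguin(item2)]. Adds penguin(item2).
Round 2: (viii) [penguin(item2) -> open(item2)]. Adds open(item2).
Round 3: (iii) [open(item2) -> has_feathers(item2)]; (iv) [open(item2) & visible(item2) & blue(item2) -> approved(item2)]. Adds has_feathers(item2), approved(item2).
Round 4: (i) [approved(item2) & ready(item2) -> green(item2)]. Adds green(item2).
Round 5: (vi) [green(item2) & wooden(item2) -> hot(item2)]. Adds hot(item2).
Closure: {approved(item2), blue(item2), green(item2), has_feathers(item2), hot(item2), locked(item2), metal(item2), open(item2), penguin(item2), ready(item2), red(item2), visible(item2), wooden(item2)} — 13 facts.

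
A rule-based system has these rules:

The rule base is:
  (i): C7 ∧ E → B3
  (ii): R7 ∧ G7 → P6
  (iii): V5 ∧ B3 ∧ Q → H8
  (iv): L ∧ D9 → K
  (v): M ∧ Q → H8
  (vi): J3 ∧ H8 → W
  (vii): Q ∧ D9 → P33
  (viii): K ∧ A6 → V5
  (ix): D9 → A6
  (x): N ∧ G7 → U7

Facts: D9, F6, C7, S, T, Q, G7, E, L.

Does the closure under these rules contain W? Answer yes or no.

[1] (i) [C7 ∧ E → B3]; (iv) [L ∧ D9 → K]; (vii) [Q ∧ D9 → P33]; (ix) [D9 → A6]. ⇒ new: B3, K, P33, A6.
[2] (viii) [K ∧ A6 → V5]. ⇒ new: V5.
[3] (iii) [V5 ∧ B3 ∧ Q → H8]. ⇒ new: H8.
Fixed point reached. W is concluded only by (vi); (vi) needs J3 (never derived).

no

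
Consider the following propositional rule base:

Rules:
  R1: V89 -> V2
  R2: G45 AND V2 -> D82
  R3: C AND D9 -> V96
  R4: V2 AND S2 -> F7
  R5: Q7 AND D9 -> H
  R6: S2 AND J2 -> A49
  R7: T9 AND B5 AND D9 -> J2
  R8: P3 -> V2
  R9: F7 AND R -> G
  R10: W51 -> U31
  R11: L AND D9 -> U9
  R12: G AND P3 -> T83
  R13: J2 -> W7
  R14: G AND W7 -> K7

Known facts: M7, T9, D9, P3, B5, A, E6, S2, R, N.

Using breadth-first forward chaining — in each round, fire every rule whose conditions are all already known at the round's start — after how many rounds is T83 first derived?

[1] R7 [T9 AND B5 AND D9 -> J2]; R8 [P3 -> V2]. ⇒ new: J2, V2.
[2] R4 [V2 AND S2 -> F7]; R6 [S2 AND J2 -> A49]; R13 [J2 -> W7]. ⇒ new: F7, A49, W7.
[3] R9 [F7 AND R -> G]. ⇒ new: G.
[4] R12 [G AND P3 -> T83]; R14 [G AND W7 -> K7]. ⇒ new: T83, K7.
T83 first appears in round 4.

4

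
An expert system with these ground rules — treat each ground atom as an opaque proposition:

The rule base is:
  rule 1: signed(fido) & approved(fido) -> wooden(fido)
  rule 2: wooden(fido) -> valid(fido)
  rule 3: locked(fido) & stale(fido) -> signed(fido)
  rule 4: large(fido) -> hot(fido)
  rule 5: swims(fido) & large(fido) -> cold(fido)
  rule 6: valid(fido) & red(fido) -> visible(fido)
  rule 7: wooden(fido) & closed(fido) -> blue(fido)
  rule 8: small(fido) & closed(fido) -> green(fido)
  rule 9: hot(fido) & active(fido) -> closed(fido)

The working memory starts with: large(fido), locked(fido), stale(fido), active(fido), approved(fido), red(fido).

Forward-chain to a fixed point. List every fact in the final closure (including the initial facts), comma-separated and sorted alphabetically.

Round 1: rule 3 [locked(fido) & stale(fido) -> signed(fido)]; rule 4 [large(fido) -> hot(fido)]. Adds signed(fido), hot(fido).
Round 2: rule 1 [signed(fido) & approved(fido) -> wooden(fido)]; rule 9 [hot(fido) & active(fido) -> closed(fido)]. Adds wooden(fido), closed(fido).
Round 3: rule 2 [wooden(fido) -> valid(fido)]; rule 7 [wooden(fido) & closed(fido) -> blue(fido)]. Adds valid(fido), blue(fido).
Round 4: rule 6 [valid(fido) & red(fido) -> visible(fido)]. Adds visible(fido).

active(fido), approved(fido), blue(fido), closed(fido), hot(fido), large(fido), locked(fido), red(fido), signed(fido), stale(fido), valid(fido), visible(fido), wooden(fido)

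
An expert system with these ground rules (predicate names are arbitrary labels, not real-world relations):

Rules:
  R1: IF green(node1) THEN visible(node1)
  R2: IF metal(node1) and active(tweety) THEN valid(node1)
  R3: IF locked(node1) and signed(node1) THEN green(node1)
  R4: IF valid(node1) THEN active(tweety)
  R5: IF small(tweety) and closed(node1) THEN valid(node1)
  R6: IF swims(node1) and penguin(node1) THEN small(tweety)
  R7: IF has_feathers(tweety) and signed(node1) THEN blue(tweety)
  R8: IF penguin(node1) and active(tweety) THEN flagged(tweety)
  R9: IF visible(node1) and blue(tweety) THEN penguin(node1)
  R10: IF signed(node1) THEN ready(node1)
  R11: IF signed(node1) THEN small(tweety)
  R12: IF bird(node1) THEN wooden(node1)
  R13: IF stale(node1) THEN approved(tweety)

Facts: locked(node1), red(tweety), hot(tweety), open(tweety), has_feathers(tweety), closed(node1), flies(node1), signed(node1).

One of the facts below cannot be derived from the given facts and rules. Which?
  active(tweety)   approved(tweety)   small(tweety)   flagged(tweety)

Round 1: R3 [IF locked(node1) and signed(node1) THEN green(node1)]; R7 [IF has_feathers(tweety) and signed(node1) THEN blue(tweety)]; R10 [IF signed(node1) THEN ready(node1)]; R11 [IF signed(node1) THEN small(tweety)]. New: green(node1), blue(tweety), ready(node1), small(tweety).
Round 2: R1 [IF green(node1) THEN visible(node1)]; R5 [IF small(tweety) and closed(node1) THEN valid(node1)]. New: visible(node1), valid(node1).
Round 3: R4 [IF valid(node1) THEN active(tweety)]; R9 [IF visible(node1) and blue(tweety) THEN penguin(node1)]. New: active(tweety), penguin(node1).
Round 4: R8 [IF penguin(node1) and active(tweety) THEN flagged(tweety)]. New: flagged(tweety).
Derived: flagged(tweety) (round 4), small(tweety) (round 1), active(tweety) (round 3). approved(tweety) never appears in any round.

approved(tweety)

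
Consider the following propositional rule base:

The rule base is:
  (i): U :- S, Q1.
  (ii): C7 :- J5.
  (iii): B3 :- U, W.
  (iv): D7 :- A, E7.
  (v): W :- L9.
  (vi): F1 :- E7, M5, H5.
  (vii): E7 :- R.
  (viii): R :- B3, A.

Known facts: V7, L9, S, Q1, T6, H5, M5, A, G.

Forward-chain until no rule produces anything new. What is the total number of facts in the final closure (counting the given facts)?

16

Round 1 — (i), (v), derive U, W.
Round 2 — (iii), derive B3.
Round 3 — (viii), derive R.
Round 4 — (vii), derive E7.
Round 5 — (iv), (vi), derive D7, F1.
Closure: {A, B3, D7, E7, F1, G, H5, L9, M5, Q1, R, S, T6, U, V7, W} — 16 facts.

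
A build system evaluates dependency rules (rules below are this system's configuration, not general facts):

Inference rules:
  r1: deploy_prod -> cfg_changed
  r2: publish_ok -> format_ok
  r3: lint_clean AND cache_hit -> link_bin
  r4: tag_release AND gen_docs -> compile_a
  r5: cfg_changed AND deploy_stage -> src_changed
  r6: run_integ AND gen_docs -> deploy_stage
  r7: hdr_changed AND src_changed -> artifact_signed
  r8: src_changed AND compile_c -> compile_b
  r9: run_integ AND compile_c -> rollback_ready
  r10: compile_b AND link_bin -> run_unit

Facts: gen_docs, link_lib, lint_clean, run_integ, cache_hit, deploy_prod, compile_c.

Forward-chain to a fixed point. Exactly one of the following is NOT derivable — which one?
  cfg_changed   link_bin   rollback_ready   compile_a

Round 1 — r1, r3, r6, r9, derive cfg_changed, link_bin, deploy_stage, rollback_ready.
Round 2 — r5, derive src_changed.
Round 3 — r8, derive compile_b.
Round 4 — r10, derive run_unit.
Derived: rollback_ready (round 1), link_bin (round 1), cfg_changed (round 1). compile_a never appears in any round.

compile_a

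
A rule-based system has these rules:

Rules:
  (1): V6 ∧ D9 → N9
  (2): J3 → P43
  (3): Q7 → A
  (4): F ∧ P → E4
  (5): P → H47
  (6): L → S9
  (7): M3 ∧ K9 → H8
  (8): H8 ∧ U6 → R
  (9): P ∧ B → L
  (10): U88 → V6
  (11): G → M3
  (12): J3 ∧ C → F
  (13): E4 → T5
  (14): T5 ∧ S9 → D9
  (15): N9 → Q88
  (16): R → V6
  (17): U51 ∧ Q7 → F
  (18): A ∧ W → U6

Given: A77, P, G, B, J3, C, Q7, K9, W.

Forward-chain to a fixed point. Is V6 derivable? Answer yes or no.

yes

Round 1 fires (2), (3), (5), (9), (11), (12), giving P43, A, H47, L, M3, F.
Round 2 fires (4), (6), (7), (18), giving E4, S9, H8, U6.
Round 3 fires (8), (13), giving R, T5.
Round 4 fires (14), (16), giving D9, V6.
Round 5 fires (1), giving N9.
Round 6 fires (15), giving Q88.
V6 appears in round 4, so it is derivable.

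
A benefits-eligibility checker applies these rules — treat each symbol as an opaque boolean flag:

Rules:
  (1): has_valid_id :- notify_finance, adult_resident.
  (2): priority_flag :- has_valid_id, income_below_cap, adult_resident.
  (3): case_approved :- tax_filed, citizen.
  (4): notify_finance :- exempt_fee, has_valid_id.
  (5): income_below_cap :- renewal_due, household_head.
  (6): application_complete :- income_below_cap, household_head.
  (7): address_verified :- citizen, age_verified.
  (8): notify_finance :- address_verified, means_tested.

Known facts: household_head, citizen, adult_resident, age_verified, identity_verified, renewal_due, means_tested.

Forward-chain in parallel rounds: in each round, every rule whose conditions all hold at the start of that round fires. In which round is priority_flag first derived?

4

Round 1: (5) [income_below_cap :- renewal_due, household_head.]; (7) [address_verified :- citizen, age_verified.]. New: income_below_cap, address_verified.
Round 2: (6) [application_complete :- income_below_cap, household_head.]; (8) [notify_finance :- address_verified, means_tested.]. New: application_complete, notify_finance.
Round 3: (1) [has_valid_id :- notify_finance, adult_resident.]. New: has_valid_id.
Round 4: (2) [priority_flag :- has_valid_id, income_below_cap, adult_resident.]. New: priority_flag.
priority_flag first appears in round 4.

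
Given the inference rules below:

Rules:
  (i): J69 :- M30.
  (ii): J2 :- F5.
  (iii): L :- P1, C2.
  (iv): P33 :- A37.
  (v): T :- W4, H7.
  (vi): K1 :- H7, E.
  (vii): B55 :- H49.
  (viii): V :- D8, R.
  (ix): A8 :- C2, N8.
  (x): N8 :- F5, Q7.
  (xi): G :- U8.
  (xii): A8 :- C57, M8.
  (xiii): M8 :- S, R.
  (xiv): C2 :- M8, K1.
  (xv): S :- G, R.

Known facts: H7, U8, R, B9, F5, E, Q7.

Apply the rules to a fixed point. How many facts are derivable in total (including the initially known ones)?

15

Round 1 — (ii), (vi), (x), (xi), derive J2, K1, N8, G.
Round 2 — (xv), derive S.
Round 3 — (xiii), derive M8.
Round 4 — (xiv), derive C2.
Round 5 — (ix), derive A8.
Closure: {A8, B9, C2, E, F5, G, H7, J2, K1, M8, N8, Q7, R, S, U8} — 15 facts.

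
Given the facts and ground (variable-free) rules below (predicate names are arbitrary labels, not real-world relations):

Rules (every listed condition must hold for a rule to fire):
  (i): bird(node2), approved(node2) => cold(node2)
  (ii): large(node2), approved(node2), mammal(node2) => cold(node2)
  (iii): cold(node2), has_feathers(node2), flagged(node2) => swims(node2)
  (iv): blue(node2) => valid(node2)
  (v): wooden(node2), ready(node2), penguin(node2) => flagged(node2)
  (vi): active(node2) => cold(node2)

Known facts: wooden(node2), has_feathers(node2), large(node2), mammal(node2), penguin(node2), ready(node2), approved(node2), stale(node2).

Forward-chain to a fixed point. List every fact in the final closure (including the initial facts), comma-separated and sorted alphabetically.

approved(node2), cold(node2), flagged(node2), has_feathers(node2), large(node2), mammal(node2), penguin(node2), ready(node2), stale(node2), swims(node2), wooden(node2)

Round 1 — (ii), (v), derive cold(node2), flagged(node2).
Round 2 — (iii), derive swims(node2).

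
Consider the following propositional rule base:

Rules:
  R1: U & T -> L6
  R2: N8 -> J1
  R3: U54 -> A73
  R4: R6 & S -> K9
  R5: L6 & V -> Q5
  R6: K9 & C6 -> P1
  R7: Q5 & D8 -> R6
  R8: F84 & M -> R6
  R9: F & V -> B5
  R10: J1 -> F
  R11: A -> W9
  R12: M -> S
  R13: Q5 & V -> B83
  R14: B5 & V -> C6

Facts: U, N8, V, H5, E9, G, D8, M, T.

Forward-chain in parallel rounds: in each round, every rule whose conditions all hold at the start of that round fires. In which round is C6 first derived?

4

Round 1 fires R1, R2, R12, giving L6, J1, S.
Round 2 fires R5, R10, giving Q5, F.
Round 3 fires R7, R9, R13, giving R6, B5, B83.
Round 4 fires R4, R14, giving K9, C6.
C6 first appears in round 4.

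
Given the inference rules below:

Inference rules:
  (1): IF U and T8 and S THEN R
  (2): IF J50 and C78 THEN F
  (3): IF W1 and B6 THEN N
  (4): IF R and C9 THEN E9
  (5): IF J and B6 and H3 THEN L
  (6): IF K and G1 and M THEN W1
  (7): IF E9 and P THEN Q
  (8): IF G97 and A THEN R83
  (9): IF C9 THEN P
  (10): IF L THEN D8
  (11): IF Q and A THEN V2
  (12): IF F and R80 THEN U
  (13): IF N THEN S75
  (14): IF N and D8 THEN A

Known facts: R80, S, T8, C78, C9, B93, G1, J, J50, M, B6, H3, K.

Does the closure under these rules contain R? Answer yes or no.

yes

Round 1: (2) [IF J50 and C78 THEN F]; (5) [IF J and B6 and H3 THEN L]; (6) [IF K and G1 and M THEN W1]; (9) [IF C9 THEN P]. Adds F, L, W1, P.
Round 2: (3) [IF W1 and B6 THEN N]; (10) [IF L THEN D8]; (12) [IF F and R80 THEN U]. Adds N, D8, U.
Round 3: (1) [IF U and T8 and S THEN R]; (13) [IF N THEN S75]; (14) [IF N and D8 THEN A]. Adds R, S75, A.
Round 4: (4) [IF R and C9 THEN E9]. Adds E9.
Round 5: (7) [IF E9 and P THEN Q]. Adds Q.
Round 6: (11) [IF Q and A THEN V2]. Adds V2.
R appears in round 3, so it is derivable.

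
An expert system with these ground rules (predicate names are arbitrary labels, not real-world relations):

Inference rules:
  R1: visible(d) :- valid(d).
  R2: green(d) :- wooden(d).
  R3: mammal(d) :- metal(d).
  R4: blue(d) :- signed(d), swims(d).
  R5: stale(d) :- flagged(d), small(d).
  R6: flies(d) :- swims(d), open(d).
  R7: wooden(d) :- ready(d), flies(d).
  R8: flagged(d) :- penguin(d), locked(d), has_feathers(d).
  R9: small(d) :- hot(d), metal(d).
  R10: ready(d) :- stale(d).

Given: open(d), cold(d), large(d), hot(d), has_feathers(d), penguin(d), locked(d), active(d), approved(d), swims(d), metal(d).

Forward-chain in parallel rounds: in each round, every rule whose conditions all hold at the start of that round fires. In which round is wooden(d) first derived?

4

Round 1 fires R3, R6, R8, R9, giving mammal(d), flies(d), flagged(d), small(d).
Round 2 fires R5, giving stale(d).
Round 3 fires R10, giving ready(d).
Round 4 fires R7, giving wooden(d).
wooden(d) first appears in round 4.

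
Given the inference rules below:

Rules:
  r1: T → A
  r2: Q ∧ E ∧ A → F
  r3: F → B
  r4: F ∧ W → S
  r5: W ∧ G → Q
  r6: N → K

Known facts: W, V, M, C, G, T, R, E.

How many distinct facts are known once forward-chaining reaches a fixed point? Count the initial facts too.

13

Round 1 fires r1, r5, giving A, Q.
Round 2 fires r2, giving F.
Round 3 fires r3, r4, giving B, S.
Closure: {A, B, C, E, F, G, M, Q, R, S, T, V, W} — 13 facts.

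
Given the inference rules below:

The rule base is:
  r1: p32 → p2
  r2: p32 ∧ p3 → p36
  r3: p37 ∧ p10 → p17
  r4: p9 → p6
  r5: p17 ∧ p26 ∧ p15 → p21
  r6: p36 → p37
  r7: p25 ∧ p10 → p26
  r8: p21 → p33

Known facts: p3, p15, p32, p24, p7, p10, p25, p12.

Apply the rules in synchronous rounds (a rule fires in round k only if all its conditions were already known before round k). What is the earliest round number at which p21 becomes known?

4

Round 1: r1 [p32 → p2]; r2 [p32 ∧ p3 → p36]; r7 [p25 ∧ p10 → p26]. New: p2, p36, p26.
Round 2: r6 [p36 → p37]. New: p37.
Round 3: r3 [p37 ∧ p10 → p17]. New: p17.
Round 4: r5 [p17 ∧ p26 ∧ p15 → p21]. New: p21.
p21 first appears in round 4.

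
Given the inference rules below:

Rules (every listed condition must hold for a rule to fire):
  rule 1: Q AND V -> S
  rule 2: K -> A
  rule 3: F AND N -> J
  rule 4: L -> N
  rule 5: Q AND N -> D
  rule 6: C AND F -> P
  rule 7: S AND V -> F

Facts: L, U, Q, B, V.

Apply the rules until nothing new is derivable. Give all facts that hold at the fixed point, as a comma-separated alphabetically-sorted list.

B, D, F, J, L, N, Q, S, U, V

[1] rule 1 [Q AND V -> S]; rule 4 [L -> N]. ⇒ new: S, N.
[2] rule 5 [Q AND N -> D]; rule 7 [S AND V -> F]. ⇒ new: D, F.
[3] rule 3 [F AND N -> J]. ⇒ new: J.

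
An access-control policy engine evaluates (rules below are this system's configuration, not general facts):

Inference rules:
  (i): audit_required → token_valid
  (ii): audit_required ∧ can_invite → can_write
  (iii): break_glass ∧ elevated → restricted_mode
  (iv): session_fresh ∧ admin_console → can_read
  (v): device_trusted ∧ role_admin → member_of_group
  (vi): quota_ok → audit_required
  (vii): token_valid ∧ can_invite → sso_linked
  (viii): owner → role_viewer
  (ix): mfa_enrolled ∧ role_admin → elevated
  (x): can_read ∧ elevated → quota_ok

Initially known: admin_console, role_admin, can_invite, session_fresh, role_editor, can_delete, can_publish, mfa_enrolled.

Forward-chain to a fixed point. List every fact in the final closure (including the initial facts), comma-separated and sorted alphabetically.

Round 1 — (iv), (ix), derive can_read, elevated.
Round 2 — (x), derive quota_ok.
Round 3 — (vi), derive audit_required.
Round 4 — (i), (ii), derive token_valid, can_write.
Round 5 — (vii), derive sso_linked.

admin_console, audit_required, can_delete, can_invite, can_publish, can_read, can_write, elevated, mfa_enrolled, quota_ok, role_admin, role_editor, session_fresh, sso_linked, token_valid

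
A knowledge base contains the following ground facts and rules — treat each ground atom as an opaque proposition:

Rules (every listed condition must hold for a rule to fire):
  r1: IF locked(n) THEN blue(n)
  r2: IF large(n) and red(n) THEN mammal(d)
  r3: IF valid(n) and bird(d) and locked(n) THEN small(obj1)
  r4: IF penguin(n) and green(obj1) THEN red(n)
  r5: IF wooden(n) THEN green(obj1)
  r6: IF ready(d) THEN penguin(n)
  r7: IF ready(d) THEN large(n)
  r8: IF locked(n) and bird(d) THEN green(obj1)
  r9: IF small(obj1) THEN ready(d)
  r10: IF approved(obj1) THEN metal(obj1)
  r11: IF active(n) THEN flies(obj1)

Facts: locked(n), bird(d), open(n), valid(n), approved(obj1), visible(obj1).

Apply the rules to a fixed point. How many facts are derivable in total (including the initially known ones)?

Round 1: r1 [IF locked(n) THEN blue(n)]; r3 [IF valid(n) and bird(d) and locked(n) THEN small(obj1)]; r8 [IF locked(n) and bird(d) THEN green(obj1)]; r10 [IF approved(obj1) THEN metal(obj1)]. Adds blue(n), small(obj1), green(obj1), metal(obj1).
Round 2: r9 [IF small(obj1) THEN ready(d)]. Adds ready(d).
Round 3: r6 [IF ready(d) THEN penguin(n)]; r7 [IF ready(d) THEN large(n)]. Adds penguin(n), large(n).
Round 4: r4 [IF penguin(n) and green(obj1) THEN red(n)]. Adds red(n).
Round 5: r2 [IF large(n) and red(n) THEN mammal(d)]. Adds mammal(d).
Closure: {approved(obj1), bird(d), blue(n), green(obj1), large(n), locked(n), mammal(d), metal(obj1), open(n), penguin(n), ready(d), red(n), small(obj1), valid(n), visible(obj1)} — 15 facts.

15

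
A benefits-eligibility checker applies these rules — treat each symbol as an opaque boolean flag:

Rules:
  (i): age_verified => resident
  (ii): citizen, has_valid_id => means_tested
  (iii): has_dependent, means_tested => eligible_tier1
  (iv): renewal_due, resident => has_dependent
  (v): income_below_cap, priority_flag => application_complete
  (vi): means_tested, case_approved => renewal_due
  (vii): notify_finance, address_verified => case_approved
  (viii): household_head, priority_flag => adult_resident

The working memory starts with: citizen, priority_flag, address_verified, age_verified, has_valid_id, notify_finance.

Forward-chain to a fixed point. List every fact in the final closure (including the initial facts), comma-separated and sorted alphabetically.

Round 1 fires (i), (ii), (vii), giving resident, means_tested, case_approved.
Round 2 fires (vi), giving renewal_due.
Round 3 fires (iv), giving has_dependent.
Round 4 fires (iii), giving eligible_tier1.

address_verified, age_verified, case_approved, citizen, eligible_tier1, has_dependent, has_valid_id, means_tested, notify_finance, priority_flag, renewal_due, resident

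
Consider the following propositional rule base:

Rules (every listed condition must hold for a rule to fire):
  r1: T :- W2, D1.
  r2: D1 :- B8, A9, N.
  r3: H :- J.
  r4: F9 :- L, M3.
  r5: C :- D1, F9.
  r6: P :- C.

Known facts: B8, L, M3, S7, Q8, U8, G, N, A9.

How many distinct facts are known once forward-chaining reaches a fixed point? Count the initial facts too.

Round 1: r2 [D1 :- B8, A9, N.]; r4 [F9 :- L, M3.]. New: D1, F9.
Round 2: r5 [C :- D1, F9.]. New: C.
Round 3: r6 [P :- C.]. New: P.
Closure: {A9, B8, C, D1, F9, G, L, M3, N, P, Q8, S7, U8} — 13 facts.

13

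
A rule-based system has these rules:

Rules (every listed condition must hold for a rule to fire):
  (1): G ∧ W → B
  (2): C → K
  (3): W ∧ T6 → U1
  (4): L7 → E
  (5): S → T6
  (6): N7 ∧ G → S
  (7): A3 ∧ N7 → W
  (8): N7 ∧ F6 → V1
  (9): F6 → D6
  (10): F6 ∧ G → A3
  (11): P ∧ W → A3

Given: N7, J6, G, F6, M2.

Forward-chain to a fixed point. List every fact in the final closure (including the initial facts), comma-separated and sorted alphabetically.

Round 1 — (6), (8), (9), (10), derive S, V1, D6, A3.
Round 2 — (5), (7), derive T6, W.
Round 3 — (1), (3), derive B, U1.

A3, B, D6, F6, G, J6, M2, N7, S, T6, U1, V1, W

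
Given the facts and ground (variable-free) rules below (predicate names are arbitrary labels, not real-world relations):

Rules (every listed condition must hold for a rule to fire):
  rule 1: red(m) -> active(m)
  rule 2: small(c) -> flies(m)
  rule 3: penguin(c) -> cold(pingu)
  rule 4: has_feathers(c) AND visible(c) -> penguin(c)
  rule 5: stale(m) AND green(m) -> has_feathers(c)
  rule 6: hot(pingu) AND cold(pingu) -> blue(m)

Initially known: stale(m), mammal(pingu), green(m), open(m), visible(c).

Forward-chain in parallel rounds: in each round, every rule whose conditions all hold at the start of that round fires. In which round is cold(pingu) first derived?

3

Round 1 fires rule 5, giving has_feathers(c).
Round 2 fires rule 4, giving penguin(c).
Round 3 fires rule 3, giving cold(pingu).
cold(pingu) first appears in round 3.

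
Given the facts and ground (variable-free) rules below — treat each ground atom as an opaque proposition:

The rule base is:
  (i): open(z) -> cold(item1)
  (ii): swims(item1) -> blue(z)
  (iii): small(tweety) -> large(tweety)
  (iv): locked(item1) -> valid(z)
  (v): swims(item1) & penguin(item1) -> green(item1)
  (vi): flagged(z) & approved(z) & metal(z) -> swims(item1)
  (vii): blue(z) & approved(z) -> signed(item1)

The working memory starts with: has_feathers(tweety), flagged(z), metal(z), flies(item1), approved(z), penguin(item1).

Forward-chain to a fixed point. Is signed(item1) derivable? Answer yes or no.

Round 1: (vi) [flagged(z) & approved(z) & metal(z) -> swims(item1)]. New: swims(item1).
Round 2: (ii) [swims(item1) -> blue(z)]; (v) [swims(item1) & penguin(item1) -> green(item1)]. New: blue(z), green(item1).
Round 3: (vii) [blue(z) & approved(z) -> signed(item1)]. New: signed(item1).
signed(item1) appears in round 3, so it is derivable.

yes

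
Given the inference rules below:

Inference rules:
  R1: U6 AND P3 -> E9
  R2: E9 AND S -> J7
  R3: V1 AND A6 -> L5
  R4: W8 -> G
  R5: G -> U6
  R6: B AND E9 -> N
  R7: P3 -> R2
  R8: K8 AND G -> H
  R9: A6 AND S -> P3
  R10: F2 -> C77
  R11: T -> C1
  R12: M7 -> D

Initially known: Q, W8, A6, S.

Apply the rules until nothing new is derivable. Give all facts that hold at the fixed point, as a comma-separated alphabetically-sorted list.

[1] R4 [W8 -> G]; R9 [A6 AND S -> P3]. ⇒ new: G, P3.
[2] R5 [G -> U6]; R7 [P3 -> R2]. ⇒ new: U6, R2.
[3] R1 [U6 AND P3 -> E9]. ⇒ new: E9.
[4] R2 [E9 AND S -> J7]. ⇒ new: J7.

A6, E9, G, J7, P3, Q, R2, S, U6, W8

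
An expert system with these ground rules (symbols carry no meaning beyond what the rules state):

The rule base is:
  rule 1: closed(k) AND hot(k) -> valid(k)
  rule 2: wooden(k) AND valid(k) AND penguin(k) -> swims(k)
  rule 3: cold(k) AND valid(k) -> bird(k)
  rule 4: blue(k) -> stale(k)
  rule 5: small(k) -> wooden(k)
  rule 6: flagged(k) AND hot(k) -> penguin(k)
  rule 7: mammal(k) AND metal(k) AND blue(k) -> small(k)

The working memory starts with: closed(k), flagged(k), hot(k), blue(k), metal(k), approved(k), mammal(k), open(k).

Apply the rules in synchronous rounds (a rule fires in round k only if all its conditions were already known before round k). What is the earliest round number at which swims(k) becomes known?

Round 1: rule 1 [closed(k) AND hot(k) -> valid(k)]; rule 4 [blue(k) -> stale(k)]; rule 6 [flagged(k) AND hot(k) -> penguin(k)]; rule 7 [mammal(k) AND metal(k) AND blue(k) -> small(k)]. New: valid(k), stale(k), penguin(k), small(k).
Round 2: rule 5 [small(k) -> wooden(k)]. New: wooden(k).
Round 3: rule 2 [wooden(k) AND valid(k) AND penguin(k) -> swims(k)]. New: swims(k).
swims(k) first appears in round 3.

3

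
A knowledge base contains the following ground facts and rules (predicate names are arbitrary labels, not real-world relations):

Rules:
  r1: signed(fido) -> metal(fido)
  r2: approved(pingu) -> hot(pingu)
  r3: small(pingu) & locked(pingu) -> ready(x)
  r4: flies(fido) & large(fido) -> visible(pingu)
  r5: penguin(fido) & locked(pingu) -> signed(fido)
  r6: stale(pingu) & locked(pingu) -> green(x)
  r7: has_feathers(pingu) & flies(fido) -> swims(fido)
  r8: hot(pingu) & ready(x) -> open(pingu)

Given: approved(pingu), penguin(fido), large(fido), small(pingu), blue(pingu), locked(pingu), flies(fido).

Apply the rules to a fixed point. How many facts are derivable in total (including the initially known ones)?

13

Round 1 — r2, r3, r4, r5, derive hot(pingu), ready(x), visible(pingu), signed(fido).
Round 2 — r1, r8, derive metal(fido), open(pingu).
Closure: {approved(pingu), blue(pingu), flies(fido), hot(pingu), large(fido), locked(pingu), metal(fido), open(pingu), penguin(fido), ready(x), signed(fido), small(pingu), visible(pingu)} — 13 facts.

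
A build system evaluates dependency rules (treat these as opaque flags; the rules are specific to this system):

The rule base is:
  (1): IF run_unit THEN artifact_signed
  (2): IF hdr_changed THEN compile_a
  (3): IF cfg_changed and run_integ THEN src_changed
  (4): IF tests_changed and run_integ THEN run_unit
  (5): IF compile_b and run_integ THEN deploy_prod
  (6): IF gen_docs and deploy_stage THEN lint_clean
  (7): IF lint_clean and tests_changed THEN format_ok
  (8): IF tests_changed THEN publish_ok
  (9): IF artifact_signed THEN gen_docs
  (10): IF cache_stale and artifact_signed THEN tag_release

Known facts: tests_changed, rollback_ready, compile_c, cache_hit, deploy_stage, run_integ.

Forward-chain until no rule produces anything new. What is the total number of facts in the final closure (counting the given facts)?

12

Round 1 fires (4), (8), giving run_unit, publish_ok.
Round 2 fires (1), giving artifact_signed.
Round 3 fires (9), giving gen_docs.
Round 4 fires (6), giving lint_clean.
Round 5 fires (7), giving format_ok.
Closure: {artifact_signed, cache_hit, compile_c, deploy_stage, format_ok, gen_docs, lint_clean, publish_ok, rollback_ready, run_integ, run_unit, tests_changed} — 12 facts.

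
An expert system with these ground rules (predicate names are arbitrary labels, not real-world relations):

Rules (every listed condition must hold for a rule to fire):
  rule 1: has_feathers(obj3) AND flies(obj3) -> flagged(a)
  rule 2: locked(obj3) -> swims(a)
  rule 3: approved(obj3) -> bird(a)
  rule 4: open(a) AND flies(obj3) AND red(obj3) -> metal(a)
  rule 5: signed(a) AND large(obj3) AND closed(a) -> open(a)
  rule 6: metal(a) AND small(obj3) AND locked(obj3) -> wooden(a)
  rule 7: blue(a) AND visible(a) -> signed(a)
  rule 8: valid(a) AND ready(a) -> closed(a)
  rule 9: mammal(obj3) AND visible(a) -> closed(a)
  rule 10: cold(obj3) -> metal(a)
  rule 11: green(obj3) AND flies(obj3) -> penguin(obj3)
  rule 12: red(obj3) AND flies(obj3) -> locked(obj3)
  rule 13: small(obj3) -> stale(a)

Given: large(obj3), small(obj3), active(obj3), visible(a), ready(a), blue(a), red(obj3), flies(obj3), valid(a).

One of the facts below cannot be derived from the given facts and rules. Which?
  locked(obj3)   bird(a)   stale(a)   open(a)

bird(a)

[1] rule 7 [blue(a) AND visible(a) -> signed(a)]; rule 8 [valid(a) AND ready(a) -> closed(a)]; rule 12 [red(obj3) AND flies(obj3) -> locked(obj3)]; rule 13 [small(obj3) -> stale(a)]. ⇒ new: signed(a), closed(a), locked(obj3), stale(a).
[2] rule 2 [locked(obj3) -> swims(a)]; rule 5 [signed(a) AND large(obj3) AND closed(a) -> open(a)]. ⇒ new: swims(a), open(a).
[3] rule 4 [open(a) AND flies(obj3) AND red(obj3) -> metal(a)]. ⇒ new: metal(a).
[4] rule 6 [metal(a) AND small(obj3) AND locked(obj3) -> wooden(a)]. ⇒ new: wooden(a).
Derived: open(a) (round 2), stale(a) (round 1), locked(obj3) (round 1). bird(a) never appears in any round.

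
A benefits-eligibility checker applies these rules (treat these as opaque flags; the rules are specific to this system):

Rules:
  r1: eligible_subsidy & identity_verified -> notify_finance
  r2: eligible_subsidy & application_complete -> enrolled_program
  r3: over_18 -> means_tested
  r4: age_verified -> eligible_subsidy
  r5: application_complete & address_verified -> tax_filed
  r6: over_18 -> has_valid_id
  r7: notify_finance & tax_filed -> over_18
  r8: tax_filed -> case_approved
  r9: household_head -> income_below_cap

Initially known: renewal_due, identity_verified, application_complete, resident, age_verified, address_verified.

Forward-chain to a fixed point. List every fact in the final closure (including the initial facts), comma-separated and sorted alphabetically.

Round 1: r4 [age_verified -> eligible_subsidy]; r5 [application_complete & address_verified -> tax_filed]. New: eligible_subsidy, tax_filed.
Round 2: r1 [eligible_subsidy & identity_verified -> notify_finance]; r2 [eligible_subsidy & application_complete -> enrolled_program]; r8 [tax_filed -> case_approved]. New: notify_finance, enrolled_program, case_approved.
Round 3: r7 [notify_finance & tax_filed -> over_18]. New: over_18.
Round 4: r3 [over_18 -> means_tested]; r6 [over_18 -> has_valid_id]. New: means_tested, has_valid_id.

address_verified, age_verified, application_complete, case_approved, eligible_subsidy, enrolled_program, has_valid_id, identity_verified, means_tested, notify_finance, over_18, renewal_due, resident, tax_filed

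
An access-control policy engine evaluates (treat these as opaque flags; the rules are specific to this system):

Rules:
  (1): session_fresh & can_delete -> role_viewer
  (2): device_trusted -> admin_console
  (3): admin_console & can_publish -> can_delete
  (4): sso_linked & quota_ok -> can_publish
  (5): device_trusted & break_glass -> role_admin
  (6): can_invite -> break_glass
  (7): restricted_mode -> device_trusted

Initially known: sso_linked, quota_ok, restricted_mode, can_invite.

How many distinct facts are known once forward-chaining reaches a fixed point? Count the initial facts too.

Round 1: (4) [sso_linked & quota_ok -> can_publish]; (6) [can_invite -> break_glass]; (7) [restricted_mode -> device_trusted]. New: can_publish, break_glass, device_trusted.
Round 2: (2) [device_trusted -> admin_console]; (5) [device_trusted & break_glass -> role_admin]. New: admin_console, role_admin.
Round 3: (3) [admin_console & can_publish -> can_delete]. New: can_delete.
Closure: {admin_console, break_glass, can_delete, can_invite, can_publish, device_trusted, quota_ok, restricted_mode, role_admin, sso_linked} — 10 facts.

10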